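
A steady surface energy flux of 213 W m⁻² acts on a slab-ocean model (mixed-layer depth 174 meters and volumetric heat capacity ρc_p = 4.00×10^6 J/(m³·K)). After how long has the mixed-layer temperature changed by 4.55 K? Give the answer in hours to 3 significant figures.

Areal heat capacity C = ρc_p × D = 4.00×10^6 × 174 = 6.96×10^8 J m⁻² K⁻¹.
Time required: Δt = C ΔT / F = 6.96×10^8 × 4.55 / 213 = 1.49×10^7 s.
In hours: 1.49×10^7 s / (3600 s/hour) = 4130 hours.

4130 hours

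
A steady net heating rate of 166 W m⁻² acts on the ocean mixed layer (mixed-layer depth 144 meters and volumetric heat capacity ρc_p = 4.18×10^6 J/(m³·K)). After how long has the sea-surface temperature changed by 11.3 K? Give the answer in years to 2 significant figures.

1.3 years

Areal heat capacity C = ρc_p × D = 4.18×10^6 × 144 = 6.02×10^8 J/(m²·K).
Time required: Δt = C ΔT / F = 6.02×10^8 × 11.3 / 166 = 4.10×10^7 s.
In years: 4.10×10^7 s / (3.156×10^7 s/year) = 1.30 years.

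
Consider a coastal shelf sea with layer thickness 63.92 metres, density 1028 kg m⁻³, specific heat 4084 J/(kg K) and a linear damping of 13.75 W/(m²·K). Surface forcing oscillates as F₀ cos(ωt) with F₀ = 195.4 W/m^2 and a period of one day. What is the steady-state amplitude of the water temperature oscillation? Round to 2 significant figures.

Areal heat capacity C = ρ c_p D = 1028 × 4084 × 63.92 = 2.68×10^8 J/(m²·K).
Angular frequency ω = 2π / T = 2π / 86400 s = 7.27×10^-5 s⁻¹.
√((Cω)² + λ²) = √((19500)² + 13.75²) = 19500 W/(m²·K).
Amplitude A = F₀ / √((Cω)²+λ²) = 195.4 / 19500 = 0.0100 K.

0.010 K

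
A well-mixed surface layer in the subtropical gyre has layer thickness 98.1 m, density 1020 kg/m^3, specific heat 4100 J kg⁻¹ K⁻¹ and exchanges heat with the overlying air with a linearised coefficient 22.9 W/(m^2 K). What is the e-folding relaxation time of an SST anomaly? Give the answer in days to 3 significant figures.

207 days

Areal heat capacity C = ρ c_p D = 1020 × 4100 × 98.1 = 4.10×10^8 J/(m^2 K).
Relaxation time τ = C / λ = 4.10×10^8 / 22.9 = 1.79×10^7 s.
In days: 1.79×10^7 s / (86400 s/day) = 207 days.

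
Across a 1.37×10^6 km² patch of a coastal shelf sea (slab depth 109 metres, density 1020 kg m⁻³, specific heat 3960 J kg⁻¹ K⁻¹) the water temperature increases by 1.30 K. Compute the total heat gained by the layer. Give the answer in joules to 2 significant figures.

7.8×10^20 J

Areal heat capacity C = ρ c_p D = 1020 × 3960 × 109 = 4.40×10^8 J m⁻² K⁻¹.
Heat per unit area: q = C ΔT = 4.40×10^8 × 1.30 = 5.72×10^8 J/m².
Total heat: Q = q × A = 5.72×10^8 × (1.37×10^6 × 10⁶ m²) = 7.84×10^20 J.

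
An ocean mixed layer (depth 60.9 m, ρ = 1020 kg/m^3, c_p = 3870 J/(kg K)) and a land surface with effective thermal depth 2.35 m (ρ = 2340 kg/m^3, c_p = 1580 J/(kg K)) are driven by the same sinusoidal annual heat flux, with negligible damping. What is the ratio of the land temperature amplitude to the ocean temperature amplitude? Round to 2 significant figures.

C_ocean = 1020 × 3870 × 60.9 = 2.40×10^8 J/(m²·K).
C_land = 2340 × 1580 × 2.35 = 8.69×10^6 J/(m²·K).
Undamped amplitude ∝ 1/C, so A_land/A_ocean = C_ocean/C_land = 27.7.

28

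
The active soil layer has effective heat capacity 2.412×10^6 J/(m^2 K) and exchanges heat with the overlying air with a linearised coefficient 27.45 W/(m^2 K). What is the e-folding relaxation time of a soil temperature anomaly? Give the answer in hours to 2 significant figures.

Areal heat capacity C = 2.412×10^6 J/(m^2 K) (given).
Relaxation time τ = C / λ = 2.41×10^6 / 27.45 = 87900 s.
In hours: 87900 s / (3600 s/hour) = 24.4 hours.

24 hours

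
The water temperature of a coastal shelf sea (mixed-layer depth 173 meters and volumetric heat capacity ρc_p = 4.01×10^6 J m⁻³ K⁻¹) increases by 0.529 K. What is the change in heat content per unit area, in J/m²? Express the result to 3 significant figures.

Areal heat capacity C = ρc_p × D = 4.01×10^6 × 173 = 6.94×10^8 J/(m²·K).
ΔQ = C ΔT = 6.94×10^8 × 0.529 = 3.67×10^8 J/m².

3.67×10^8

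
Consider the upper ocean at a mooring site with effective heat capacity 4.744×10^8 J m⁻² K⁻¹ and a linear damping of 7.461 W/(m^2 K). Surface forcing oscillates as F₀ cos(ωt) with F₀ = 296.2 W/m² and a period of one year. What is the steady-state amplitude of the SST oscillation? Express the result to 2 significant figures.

3.1 K

Areal heat capacity C = 4.744×10^8 J m⁻² K⁻¹ (given).
Angular frequency ω = 2π / T = 2π / 3.15×10^7 s = 1.99×10^-7 s⁻¹.
√((Cω)² + λ²) = √((94.5)² + 7.461²) = 94.8 W/(m²·K).
Amplitude A = F₀ / √((Cω)²+λ²) = 296.2 / 94.8 = 3.12 K.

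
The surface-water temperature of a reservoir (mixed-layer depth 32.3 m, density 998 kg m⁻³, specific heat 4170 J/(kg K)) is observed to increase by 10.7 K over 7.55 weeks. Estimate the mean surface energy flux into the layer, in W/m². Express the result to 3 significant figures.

Areal heat capacity C = ρ c_p D = 998 × 4170 × 32.3 = 1.34×10^8 J m⁻² K⁻¹.
Required heat per unit area: Q = C ΔT = 1.34×10^8 × 10.7 = 1.44×10^9 J/m².
Flux F = Q / Δt = 1.44×10^9 / 4.57×10^6 s = 315 W/m².

315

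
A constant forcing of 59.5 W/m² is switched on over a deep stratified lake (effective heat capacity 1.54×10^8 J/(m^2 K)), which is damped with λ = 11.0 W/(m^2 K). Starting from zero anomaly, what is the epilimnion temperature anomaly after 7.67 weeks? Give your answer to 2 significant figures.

1.5 K

Areal heat capacity C = 1.54×10^8 J/(m^2 K) (given).
τ = C / λ = 1.54×10^8 / 11.0 = 1.40×10^7 s.
Equilibrium anomaly ΔT_eq = F / λ = 59.5 / 11.0 = 5.41 K.
t = 7.67 weeks = 4.64×10^6 s, so t/τ = 0.331.
ΔT(t) = ΔT_eq (1 − e^(−t/τ)) = 5.41 × (1 − e^−0.331) = 1.53 K.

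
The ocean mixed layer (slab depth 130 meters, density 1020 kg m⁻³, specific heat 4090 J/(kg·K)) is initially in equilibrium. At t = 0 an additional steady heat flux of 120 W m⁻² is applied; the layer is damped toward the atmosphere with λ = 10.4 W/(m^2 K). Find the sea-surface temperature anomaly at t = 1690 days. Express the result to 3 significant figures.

10.8 K

Areal heat capacity C = ρ c_p D = 1020 × 4090 × 130 = 5.42×10^8 J/(m^2 K).
τ = C / λ = 5.42×10^8 / 10.4 = 5.21×10^7 s.
Equilibrium anomaly ΔT_eq = F / λ = 120 / 10.4 = 11.5 K.
t = 1690 days = 1.46×10^8 s, so t/τ = 2.80.
ΔT(t) = ΔT_eq (1 − e^(−t/τ)) = 11.5 × (1 − e^−2.80) = 10.8 K.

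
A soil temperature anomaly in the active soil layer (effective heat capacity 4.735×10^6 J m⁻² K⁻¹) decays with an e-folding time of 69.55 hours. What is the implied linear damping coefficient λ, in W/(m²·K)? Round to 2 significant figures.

19

Areal heat capacity C = 4.735×10^6 J m⁻² K⁻¹ (given).
τ = 69.55 hours = 2.50×10^5 s.
λ = C / τ = 4.74×10^6 / 2.50×10^5 = 18.9 W/(m²·K).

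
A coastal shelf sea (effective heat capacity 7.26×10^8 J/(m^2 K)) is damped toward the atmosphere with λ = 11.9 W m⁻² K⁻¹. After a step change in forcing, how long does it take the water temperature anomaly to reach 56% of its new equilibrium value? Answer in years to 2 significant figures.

1.6 years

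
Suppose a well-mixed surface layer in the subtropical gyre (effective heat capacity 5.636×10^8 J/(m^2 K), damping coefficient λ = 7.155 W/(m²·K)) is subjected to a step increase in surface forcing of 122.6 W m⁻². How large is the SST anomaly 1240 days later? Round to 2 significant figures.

13 K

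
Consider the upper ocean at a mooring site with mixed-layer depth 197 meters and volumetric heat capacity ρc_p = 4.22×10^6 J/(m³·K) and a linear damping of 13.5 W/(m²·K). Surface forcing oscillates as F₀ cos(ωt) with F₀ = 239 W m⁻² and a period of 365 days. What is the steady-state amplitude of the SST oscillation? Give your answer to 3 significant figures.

Areal heat capacity C = ρc_p × D = 4.22×10^6 × 197 = 8.31×10^8 J/(m^2 K).
Angular frequency ω = 2π / T = 2π / 3.15×10^7 s = 1.99×10^-7 s⁻¹.
√((Cω)² + λ²) = √((166)² + 13.5²) = 166 W/(m²·K).
Amplitude A = F₀ / √((Cω)²+λ²) = 239 / 166 = 1.44 K.

1.44 K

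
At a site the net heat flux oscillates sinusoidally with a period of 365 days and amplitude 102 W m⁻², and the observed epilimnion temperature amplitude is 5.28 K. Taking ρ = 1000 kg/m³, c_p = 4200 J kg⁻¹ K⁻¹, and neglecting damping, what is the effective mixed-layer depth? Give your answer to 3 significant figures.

ω = 2π / 3.15×10^7 s = 1.99×10^-7 s⁻¹.
Required C = F₀ / (A ω) = 102 / (5.28 × 1.99×10^-7) = 9.70×10^7 J/(m²·K).
D = C / (ρ c_p) = 9.70×10^7 / (1000 × 4200) = 23.1 m.

23.1 m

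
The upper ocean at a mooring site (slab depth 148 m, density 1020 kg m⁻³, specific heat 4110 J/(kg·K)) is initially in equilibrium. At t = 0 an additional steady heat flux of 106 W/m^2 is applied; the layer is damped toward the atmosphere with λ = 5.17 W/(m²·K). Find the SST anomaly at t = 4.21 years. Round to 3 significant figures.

Areal heat capacity C = ρ c_p D = 1020 × 4110 × 148 = 6.20×10^8 J/(m^2 K).
τ = C / λ = 6.20×10^8 / 5.17 = 1.20×10^8 s.
Equilibrium anomaly ΔT_eq = F / λ = 106 / 5.17 = 20.5 K.
t = 4.21 years = 1.33×10^8 s, so t/τ = 1.11.
ΔT(t) = ΔT_eq (1 − e^(−t/τ)) = 20.5 × (1 − e^−1.11) = 13.7 K.

13.7 K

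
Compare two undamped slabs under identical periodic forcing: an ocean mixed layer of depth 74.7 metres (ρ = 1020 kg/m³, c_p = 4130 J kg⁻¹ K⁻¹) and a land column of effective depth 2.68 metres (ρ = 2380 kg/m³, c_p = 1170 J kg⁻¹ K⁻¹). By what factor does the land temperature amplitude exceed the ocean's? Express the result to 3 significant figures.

C_ocean = 1020 × 4130 × 74.7 = 3.15×10^8 J/(m²·K).
C_land = 2380 × 1170 × 2.68 = 7.46×10^6 J/(m²·K).
Undamped amplitude ∝ 1/C, so A_land/A_ocean = C_ocean/C_land = 42.2.

42.2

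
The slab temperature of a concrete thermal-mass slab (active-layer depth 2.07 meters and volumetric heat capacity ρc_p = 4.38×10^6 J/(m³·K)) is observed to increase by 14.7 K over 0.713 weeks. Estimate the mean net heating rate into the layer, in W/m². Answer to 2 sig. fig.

Areal heat capacity C = ρc_p × D = 4.38×10^6 × 2.07 = 9.07×10^6 J/(m²·K).
Required heat per unit area: Q = C ΔT = 9.07×10^6 × 14.7 = 1.33×10^8 J/m².
Flux F = Q / Δt = 1.33×10^8 / 4.31×10^5 s = 309 W/m².

310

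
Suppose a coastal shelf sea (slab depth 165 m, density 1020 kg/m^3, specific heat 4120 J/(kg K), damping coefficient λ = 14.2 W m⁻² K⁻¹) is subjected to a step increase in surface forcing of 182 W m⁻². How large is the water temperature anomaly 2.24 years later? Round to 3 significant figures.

Areal heat capacity C = ρ c_p D = 1020 × 4120 × 165 = 6.93×10^8 J m⁻² K⁻¹.
τ = C / λ = 6.93×10^8 / 14.2 = 4.88×10^7 s.
Equilibrium anomaly ΔT_eq = F / λ = 182 / 14.2 = 12.8 K.
t = 2.24 years = 7.07×10^7 s, so t/τ = 1.45.
ΔT(t) = ΔT_eq (1 − e^(−t/τ)) = 12.8 × (1 − e^−1.45) = 9.80 K.

9.80 K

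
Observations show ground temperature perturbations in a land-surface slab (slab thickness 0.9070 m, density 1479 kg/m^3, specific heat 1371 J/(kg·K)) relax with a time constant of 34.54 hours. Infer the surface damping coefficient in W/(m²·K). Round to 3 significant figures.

Areal heat capacity C = ρ c_p D = 1479 × 1371 × 0.9070 = 1.84×10^6 J m⁻² K⁻¹.
τ = 34.54 hours = 1.24×10^5 s.
λ = C / τ = 1.84×10^6 / 1.24×10^5 = 14.8 W/(m²·K).

14.8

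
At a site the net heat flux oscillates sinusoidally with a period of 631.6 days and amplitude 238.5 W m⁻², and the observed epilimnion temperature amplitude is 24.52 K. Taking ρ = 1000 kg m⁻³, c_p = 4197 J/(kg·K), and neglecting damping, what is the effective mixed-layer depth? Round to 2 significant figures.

20 m

ω = 2π / 5.46×10^7 s = 1.15×10^-7 s⁻¹.
Required C = F₀ / (A ω) = 238.5 / (24.52 × 1.15×10^-7) = 8.45×10^7 J/(m²·K).
D = C / (ρ c_p) = 8.45×10^7 / (1000 × 4197) = 20.1 m.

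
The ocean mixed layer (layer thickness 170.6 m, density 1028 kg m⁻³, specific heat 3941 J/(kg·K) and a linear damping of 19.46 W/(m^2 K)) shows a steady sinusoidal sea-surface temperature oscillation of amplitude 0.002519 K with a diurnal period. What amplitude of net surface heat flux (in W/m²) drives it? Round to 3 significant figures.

127

Areal heat capacity C = ρ c_p D = 1028 × 3941 × 170.6 = 6.91×10^8 J/(m^2 K).
ω = 2π / 86400 s = 7.27×10^-5 s⁻¹.
√((Cω)² + λ²) = √((50300)² + 19.46²) = 50300 W/(m²·K).
F₀ = A × √((Cω)²+λ²) = 0.002519 × 50300 = 127 W/m².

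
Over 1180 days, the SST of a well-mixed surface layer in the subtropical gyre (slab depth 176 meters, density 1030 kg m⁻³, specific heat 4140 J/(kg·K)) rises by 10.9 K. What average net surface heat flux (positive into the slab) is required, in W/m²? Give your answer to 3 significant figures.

80.2

Areal heat capacity C = ρ c_p D = 1030 × 4140 × 176 = 7.50×10^8 J/(m²·K).
Required heat per unit area: Q = C ΔT = 7.50×10^8 × 10.9 = 8.18×10^9 J/m².
Flux F = Q / Δt = 8.18×10^9 / 1.02×10^8 s = 80.2 W/m².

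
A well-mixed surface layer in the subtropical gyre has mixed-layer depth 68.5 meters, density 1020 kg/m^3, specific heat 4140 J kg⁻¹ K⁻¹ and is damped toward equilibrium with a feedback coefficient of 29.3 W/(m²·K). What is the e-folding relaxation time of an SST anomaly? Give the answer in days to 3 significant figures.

114 days

Areal heat capacity C = ρ c_p D = 1020 × 4140 × 68.5 = 2.89×10^8 J m⁻² K⁻¹.
Relaxation time τ = C / λ = 2.89×10^8 / 29.3 = 9.87×10^6 s.
In days: 9.87×10^6 s / (86400 s/day) = 114 days.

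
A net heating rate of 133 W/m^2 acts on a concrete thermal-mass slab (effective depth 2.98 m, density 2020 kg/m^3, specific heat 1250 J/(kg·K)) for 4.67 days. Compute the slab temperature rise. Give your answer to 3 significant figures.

Areal heat capacity C = ρ c_p D = 2020 × 1250 × 2.98 = 7.52×10^6 J/(m^2 K).
Net heat input Q = F Δt = 133 × (4.67 days × 86400 s/day) = 5.37×10^7 J/m².
ΔT = Q / C = 5.37×10^7 / 7.52×10^6 = 7.13 K.

7.13 K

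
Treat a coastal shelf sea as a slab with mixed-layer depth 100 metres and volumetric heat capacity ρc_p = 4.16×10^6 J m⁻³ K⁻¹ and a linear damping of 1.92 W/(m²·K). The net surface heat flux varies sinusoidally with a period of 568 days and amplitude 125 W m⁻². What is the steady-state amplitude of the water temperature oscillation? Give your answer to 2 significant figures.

2.3 K

Areal heat capacity C = ρc_p × D = 4.16×10^6 × 100 = 4.16×10^8 J/(m²·K).
Angular frequency ω = 2π / T = 2π / 4.91×10^7 s = 1.28×10^-7 s⁻¹.
√((Cω)² + λ²) = √((53.3)² + 1.92²) = 53.3 W/(m²·K).
Amplitude A = F₀ / √((Cω)²+λ²) = 125 / 53.3 = 2.35 K.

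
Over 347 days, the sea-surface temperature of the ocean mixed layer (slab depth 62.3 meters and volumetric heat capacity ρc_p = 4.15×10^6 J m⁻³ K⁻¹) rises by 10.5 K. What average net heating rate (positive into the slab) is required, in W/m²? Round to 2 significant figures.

91

Areal heat capacity C = ρc_p × D = 4.15×10^6 × 62.3 = 2.59×10^8 J/(m^2 K).
Required heat per unit area: Q = C ΔT = 2.59×10^8 × 10.5 = 2.71×10^9 J/m².
Flux F = Q / Δt = 2.71×10^9 / 3.00×10^7 s = 90.5 W/m².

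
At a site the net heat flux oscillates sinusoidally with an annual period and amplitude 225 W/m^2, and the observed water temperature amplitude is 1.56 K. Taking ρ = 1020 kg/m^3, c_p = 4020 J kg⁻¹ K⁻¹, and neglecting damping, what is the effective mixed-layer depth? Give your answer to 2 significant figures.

180 m

ω = 2π / 3.15×10^7 s = 1.99×10^-7 s⁻¹.
Required C = F₀ / (A ω) = 225 / (1.56 × 1.99×10^-7) = 7.24×10^8 J/(m²·K).
D = C / (ρ c_p) = 7.24×10^8 / (1020 × 4020) = 177 m.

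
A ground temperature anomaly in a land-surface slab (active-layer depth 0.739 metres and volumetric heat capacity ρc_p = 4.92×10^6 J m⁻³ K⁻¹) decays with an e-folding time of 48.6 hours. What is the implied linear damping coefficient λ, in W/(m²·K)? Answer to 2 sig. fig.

Areal heat capacity C = ρc_p × D = 4.92×10^6 × 0.739 = 3.64×10^6 J/(m²·K).
τ = 48.6 hours = 1.75×10^5 s.
λ = C / τ = 3.64×10^6 / 1.75×10^5 = 20.8 W/(m²·K).

21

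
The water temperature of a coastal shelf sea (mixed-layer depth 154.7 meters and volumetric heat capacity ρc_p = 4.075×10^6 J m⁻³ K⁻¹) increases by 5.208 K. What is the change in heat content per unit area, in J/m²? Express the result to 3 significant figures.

Areal heat capacity C = ρc_p × D = 4.075×10^6 × 154.7 = 6.30×10^8 J/(m^2 K).
ΔQ = C ΔT = 6.30×10^8 × 5.208 = 3.28×10^9 J/m².

3.28×10^9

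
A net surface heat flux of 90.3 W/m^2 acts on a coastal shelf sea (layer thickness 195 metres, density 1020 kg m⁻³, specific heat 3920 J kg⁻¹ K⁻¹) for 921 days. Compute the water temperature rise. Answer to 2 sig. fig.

Areal heat capacity C = ρ c_p D = 1020 × 3920 × 195 = 7.80×10^8 J/(m²·K).
Net heat input Q = F Δt = 90.3 × (921 days × 86400 s/day) = 7.19×10^9 J/m².
ΔT = Q / C = 7.19×10^9 / 7.80×10^8 = 9.22 K.

9.2 K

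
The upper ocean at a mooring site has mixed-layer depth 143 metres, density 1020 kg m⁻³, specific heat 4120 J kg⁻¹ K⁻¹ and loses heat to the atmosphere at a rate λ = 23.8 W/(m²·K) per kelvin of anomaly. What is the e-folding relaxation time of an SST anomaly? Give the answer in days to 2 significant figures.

Areal heat capacity C = ρ c_p D = 1020 × 4120 × 143 = 6.01×10^8 J/(m²·K).
Relaxation time τ = C / λ = 6.01×10^8 / 23.8 = 2.52×10^7 s.
In days: 2.52×10^7 s / (86400 s/day) = 292 days.

290 days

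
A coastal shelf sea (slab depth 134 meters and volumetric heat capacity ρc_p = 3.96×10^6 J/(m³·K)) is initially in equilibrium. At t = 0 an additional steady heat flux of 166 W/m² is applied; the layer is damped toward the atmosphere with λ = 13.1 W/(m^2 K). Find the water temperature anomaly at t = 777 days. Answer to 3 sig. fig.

10.3 K

Areal heat capacity C = ρc_p × D = 3.96×10^6 × 134 = 5.31×10^8 J/(m^2 K).
τ = C / λ = 5.31×10^8 / 13.1 = 4.05×10^7 s.
Equilibrium anomaly ΔT_eq = F / λ = 166 / 13.1 = 12.7 K.
t = 777 days = 6.71×10^7 s, so t/τ = 1.66.
ΔT(t) = ΔT_eq (1 − e^(−t/τ)) = 12.7 × (1 − e^−1.66) = 10.3 K.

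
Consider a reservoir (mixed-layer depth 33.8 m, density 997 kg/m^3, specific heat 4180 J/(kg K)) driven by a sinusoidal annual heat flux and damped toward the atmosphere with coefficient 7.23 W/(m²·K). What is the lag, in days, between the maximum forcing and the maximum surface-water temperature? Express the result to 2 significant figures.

77 days

Areal heat capacity C = ρ c_p D = 997 × 4180 × 33.8 = 1.41×10^8 J/(m^2 K).
ω = 2π / 3.15×10^7 s = 1.99×10^-7 s⁻¹.
Phase lag φ = arctan(Cω/λ) = arctan(28.1/7.23) = 1.32 rad.
Time lag = φ / ω = 1.32 / 1.99×10^-7 = 6.62×10^6 s = 76.6 days.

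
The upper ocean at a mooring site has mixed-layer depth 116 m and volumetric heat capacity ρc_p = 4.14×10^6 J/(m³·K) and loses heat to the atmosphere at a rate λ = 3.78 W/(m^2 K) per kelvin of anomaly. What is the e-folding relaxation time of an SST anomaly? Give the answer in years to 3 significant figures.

Areal heat capacity C = ρc_p × D = 4.14×10^6 × 116 = 4.80×10^8 J/(m^2 K).
Relaxation time τ = C / λ = 4.80×10^8 / 3.78 = 1.27×10^8 s.
In years: 1.27×10^8 s / (3.156×10^7 s/year) = 4.03 years.

4.03 years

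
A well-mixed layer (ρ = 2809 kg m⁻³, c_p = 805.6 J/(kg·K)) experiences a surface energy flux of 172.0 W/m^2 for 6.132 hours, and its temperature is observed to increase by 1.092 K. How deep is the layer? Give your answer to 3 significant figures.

1.54 m

Heat input Q = F Δt = 172.0 × 22100 s = 3.80×10^6 J/m².
Required areal heat capacity C = Q / ΔT = 3.48×10^6 J/(m²·K).
Depth D = C / (ρ c_p) = 3.48×10^6 / (2809 × 805.6) = 1.54 m.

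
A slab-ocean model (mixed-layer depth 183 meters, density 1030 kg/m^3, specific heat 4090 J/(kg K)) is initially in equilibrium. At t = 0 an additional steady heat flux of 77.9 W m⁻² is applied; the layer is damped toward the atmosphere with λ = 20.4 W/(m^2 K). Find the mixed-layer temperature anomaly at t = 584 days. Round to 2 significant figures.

2.8 K

Areal heat capacity C = ρ c_p D = 1030 × 4090 × 183 = 7.71×10^8 J/(m^2 K).
τ = C / λ = 7.71×10^8 / 20.4 = 3.78×10^7 s.
Equilibrium anomaly ΔT_eq = F / λ = 77.9 / 20.4 = 3.82 K.
t = 584 days = 5.05×10^7 s, so t/τ = 1.34.
ΔT(t) = ΔT_eq (1 − e^(−t/τ)) = 3.82 × (1 − e^−1.34) = 2.81 K.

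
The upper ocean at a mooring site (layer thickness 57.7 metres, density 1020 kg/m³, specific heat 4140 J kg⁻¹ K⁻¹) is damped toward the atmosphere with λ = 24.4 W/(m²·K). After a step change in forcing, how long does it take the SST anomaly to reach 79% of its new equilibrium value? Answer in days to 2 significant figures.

180 days

Areal heat capacity C = ρ c_p D = 1020 × 4140 × 57.7 = 2.44×10^8 J m⁻² K⁻¹.
τ = C / λ = 2.44×10^8 / 24.4 = 9.99×10^6 s.
Fraction reached: 1 − e^(−t/τ) = 0.79 ⇒ t = −τ ln(1 − 0.79) = τ × 1.56.
t = 1.56×10^7 s = 180 days.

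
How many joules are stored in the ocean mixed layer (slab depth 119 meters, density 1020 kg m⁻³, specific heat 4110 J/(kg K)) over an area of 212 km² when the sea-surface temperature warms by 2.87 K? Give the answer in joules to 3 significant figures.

3.04×10^17 J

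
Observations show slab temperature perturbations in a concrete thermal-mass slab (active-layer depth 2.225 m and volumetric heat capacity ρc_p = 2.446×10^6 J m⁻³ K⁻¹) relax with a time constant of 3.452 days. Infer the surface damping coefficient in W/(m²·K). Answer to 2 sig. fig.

18

Areal heat capacity C = ρc_p × D = 2.446×10^6 × 2.225 = 5.44×10^6 J m⁻² K⁻¹.
τ = 3.452 days = 2.98×10^5 s.
λ = C / τ = 5.44×10^6 / 2.98×10^5 = 18.2 W/(m²·K).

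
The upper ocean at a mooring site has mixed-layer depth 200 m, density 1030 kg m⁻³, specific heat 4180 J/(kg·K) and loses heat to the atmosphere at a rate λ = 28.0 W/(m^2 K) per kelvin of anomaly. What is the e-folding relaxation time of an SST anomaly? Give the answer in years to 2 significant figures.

Areal heat capacity C = ρ c_p D = 1030 × 4180 × 200 = 8.61×10^8 J/(m^2 K).
Relaxation time τ = C / λ = 8.61×10^8 / 28.0 = 3.08×10^7 s.
In years: 3.08×10^7 s / (3.156×10^7 s/year) = 0.974 years.

0.97 years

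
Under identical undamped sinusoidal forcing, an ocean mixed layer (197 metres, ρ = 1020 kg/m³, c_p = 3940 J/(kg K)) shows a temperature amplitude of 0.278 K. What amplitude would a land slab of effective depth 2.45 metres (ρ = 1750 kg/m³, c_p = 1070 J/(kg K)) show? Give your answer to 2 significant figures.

48 K

C_ocean = 7.92×10^8 J/(m²·K); C_land = 4.59×10^6 J/(m²·K).
A ∝ 1/C ⇒ A_land = A_ocean × C_ocean/C_land = 0.278 × 173 = 48.0 K.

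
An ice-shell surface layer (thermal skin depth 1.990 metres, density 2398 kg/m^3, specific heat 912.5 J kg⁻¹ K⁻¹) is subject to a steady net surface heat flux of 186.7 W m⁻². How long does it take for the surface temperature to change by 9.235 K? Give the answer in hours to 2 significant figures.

60 hours

Areal heat capacity C = ρ c_p D = 2398 × 912.5 × 1.990 = 4.35×10^6 J m⁻² K⁻¹.
Time required: Δt = C ΔT / F = 4.35×10^6 × 9.235 / 186.7 = 2.15×10^5 s.
In hours: 2.15×10^5 s / (3600 s/hour) = 59.8 hours.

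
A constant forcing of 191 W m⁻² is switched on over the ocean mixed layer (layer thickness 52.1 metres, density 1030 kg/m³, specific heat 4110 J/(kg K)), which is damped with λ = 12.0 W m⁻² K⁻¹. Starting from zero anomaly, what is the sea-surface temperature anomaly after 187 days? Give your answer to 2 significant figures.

9.3 K

Areal heat capacity C = ρ c_p D = 1030 × 4110 × 52.1 = 2.21×10^8 J/(m^2 K).
τ = C / λ = 2.21×10^8 / 12.0 = 1.84×10^7 s.
Equilibrium anomaly ΔT_eq = F / λ = 191 / 12.0 = 15.9 K.
t = 187 days = 1.62×10^7 s, so t/τ = 0.879.
ΔT(t) = ΔT_eq (1 − e^(−t/τ)) = 15.9 × (1 − e^−0.879) = 9.31 K.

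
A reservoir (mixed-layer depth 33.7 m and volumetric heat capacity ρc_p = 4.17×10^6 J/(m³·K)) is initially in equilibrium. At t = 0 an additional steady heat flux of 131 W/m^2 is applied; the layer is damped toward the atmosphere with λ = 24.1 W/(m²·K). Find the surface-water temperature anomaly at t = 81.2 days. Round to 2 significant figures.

3.8 K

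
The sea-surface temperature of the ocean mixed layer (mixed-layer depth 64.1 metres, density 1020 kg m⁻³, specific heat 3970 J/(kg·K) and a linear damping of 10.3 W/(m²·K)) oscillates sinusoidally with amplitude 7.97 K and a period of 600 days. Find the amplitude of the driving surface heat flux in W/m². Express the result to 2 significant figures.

Areal heat capacity C = ρ c_p D = 1020 × 3970 × 64.1 = 2.60×10^8 J/(m^2 K).
ω = 2π / 5.18×10^7 s = 1.21×10^-7 s⁻¹.
√((Cω)² + λ²) = √((31.5)² + 10.3²) = 33.1 W/(m²·K).
F₀ = A × √((Cω)²+λ²) = 7.97 × 33.1 = 264 W/m².

260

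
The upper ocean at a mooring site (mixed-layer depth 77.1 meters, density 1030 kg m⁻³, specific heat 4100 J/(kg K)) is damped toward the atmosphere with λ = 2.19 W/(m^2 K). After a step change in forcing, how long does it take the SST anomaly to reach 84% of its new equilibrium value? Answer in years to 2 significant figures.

8.6 years

Areal heat capacity C = ρ c_p D = 1030 × 4100 × 77.1 = 3.26×10^8 J/(m^2 K).
τ = C / λ = 3.26×10^8 / 2.19 = 1.49×10^8 s.
Fraction reached: 1 − e^(−t/τ) = 0.84 ⇒ t = −τ ln(1 − 0.84) = τ × 1.83.
t = 2.72×10^8 s = 8.63 years.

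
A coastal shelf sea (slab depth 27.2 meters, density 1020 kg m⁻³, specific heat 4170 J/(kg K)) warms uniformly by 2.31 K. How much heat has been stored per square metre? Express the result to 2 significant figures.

Areal heat capacity C = ρ c_p D = 1020 × 4170 × 27.2 = 1.16×10^8 J/(m²·K).
ΔQ = C ΔT = 1.16×10^8 × 2.31 = 2.67×10^8 J/m².

2.7×10^8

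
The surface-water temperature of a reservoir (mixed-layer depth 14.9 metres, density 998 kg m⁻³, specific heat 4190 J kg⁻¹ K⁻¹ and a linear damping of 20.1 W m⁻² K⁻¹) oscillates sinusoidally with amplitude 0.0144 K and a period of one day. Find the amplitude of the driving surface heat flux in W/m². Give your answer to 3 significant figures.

65.2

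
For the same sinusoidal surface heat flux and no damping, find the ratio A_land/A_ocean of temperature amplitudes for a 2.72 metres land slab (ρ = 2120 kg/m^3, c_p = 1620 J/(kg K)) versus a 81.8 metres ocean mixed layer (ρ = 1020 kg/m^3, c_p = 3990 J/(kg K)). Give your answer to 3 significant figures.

35.6

C_ocean = 1020 × 3990 × 81.8 = 3.33×10^8 J/(m²·K).
C_land = 2120 × 1620 × 2.72 = 9.34×10^6 J/(m²·K).
Undamped amplitude ∝ 1/C, so A_land/A_ocean = C_ocean/C_land = 35.6.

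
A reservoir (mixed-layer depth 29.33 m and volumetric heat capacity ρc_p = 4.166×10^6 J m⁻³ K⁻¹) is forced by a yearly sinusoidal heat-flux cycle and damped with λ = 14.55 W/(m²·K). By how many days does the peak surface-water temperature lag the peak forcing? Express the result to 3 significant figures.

Areal heat capacity C = ρc_p × D = 4.166×10^6 × 29.33 = 1.22×10^8 J m⁻² K⁻¹.
ω = 2π / 3.15×10^7 s = 1.99×10^-7 s⁻¹.
Phase lag φ = arctan(Cω/λ) = arctan(24.3/14.55) = 1.03 rad.
Time lag = φ / ω = 1.03 / 1.99×10^-7 = 5.18×10^6 s = 60.0 days.

60.0 days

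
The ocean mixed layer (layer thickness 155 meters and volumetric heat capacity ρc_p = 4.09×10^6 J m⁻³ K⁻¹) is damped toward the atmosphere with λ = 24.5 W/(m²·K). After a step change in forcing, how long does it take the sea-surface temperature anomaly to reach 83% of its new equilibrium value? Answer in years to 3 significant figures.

Areal heat capacity C = ρc_p × D = 4.09×10^6 × 155 = 6.34×10^8 J m⁻² K⁻¹.
τ = C / λ = 6.34×10^8 / 24.5 = 2.59×10^7 s.
Fraction reached: 1 − e^(−t/τ) = 0.83 ⇒ t = −τ ln(1 − 0.83) = τ × 1.77.
t = 4.59×10^7 s = 1.45 years.

1.45 years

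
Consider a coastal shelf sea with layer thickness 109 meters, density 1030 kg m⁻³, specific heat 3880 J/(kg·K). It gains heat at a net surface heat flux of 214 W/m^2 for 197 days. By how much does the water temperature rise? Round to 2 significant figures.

8.4 K

Areal heat capacity C = ρ c_p D = 1030 × 3880 × 109 = 4.36×10^8 J/(m²·K).
Net heat input Q = F Δt = 214 × (197 days × 86400 s/day) = 3.64×10^9 J/m².
ΔT = Q / C = 3.64×10^9 / 4.36×10^8 = 8.36 K.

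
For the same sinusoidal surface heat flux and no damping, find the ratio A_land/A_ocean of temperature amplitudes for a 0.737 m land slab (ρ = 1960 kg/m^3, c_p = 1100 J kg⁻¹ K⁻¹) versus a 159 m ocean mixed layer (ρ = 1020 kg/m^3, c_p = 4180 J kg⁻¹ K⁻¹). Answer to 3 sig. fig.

427

C_ocean = 1020 × 4180 × 159 = 6.78×10^8 J/(m²·K).
C_land = 1960 × 1100 × 0.737 = 1.59×10^6 J/(m²·K).
Undamped amplitude ∝ 1/C, so A_land/A_ocean = C_ocean/C_land = 427.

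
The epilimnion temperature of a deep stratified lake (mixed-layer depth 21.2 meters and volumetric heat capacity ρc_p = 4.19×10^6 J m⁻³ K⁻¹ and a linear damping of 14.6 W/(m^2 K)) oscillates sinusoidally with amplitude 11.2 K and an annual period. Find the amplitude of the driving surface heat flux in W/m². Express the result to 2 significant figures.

260

Areal heat capacity C = ρc_p × D = 4.19×10^6 × 21.2 = 8.88×10^7 J/(m^2 K).
ω = 2π / 3.15×10^7 s = 1.99×10^-7 s⁻¹.
√((Cω)² + λ²) = √((17.7)² + 14.6²) = 22.9 W/(m²·K).
F₀ = A × √((Cω)²+λ²) = 11.2 × 22.9 = 257 W/m².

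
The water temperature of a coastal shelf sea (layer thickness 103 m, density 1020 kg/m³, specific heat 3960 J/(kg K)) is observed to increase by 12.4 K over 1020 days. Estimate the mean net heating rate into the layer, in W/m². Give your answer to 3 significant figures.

58.5

Areal heat capacity C = ρ c_p D = 1020 × 3960 × 103 = 4.16×10^8 J/(m²·K).
Required heat per unit area: Q = C ΔT = 4.16×10^8 × 12.4 = 5.16×10^9 J/m².
Flux F = Q / Δt = 5.16×10^9 / 8.81×10^7 s = 58.5 W/m².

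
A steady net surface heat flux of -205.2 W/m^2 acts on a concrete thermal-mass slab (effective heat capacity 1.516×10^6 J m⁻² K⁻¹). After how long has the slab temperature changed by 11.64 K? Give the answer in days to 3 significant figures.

Areal heat capacity C = 1.516×10^6 J m⁻² K⁻¹ (given).
Time required: Δt = C ΔT / F = 1.52×10^6 × -11.64 / -205.2 = 86000 s.
In days: 86000 s / (86400 s/day) = 0.995 days.

0.995 days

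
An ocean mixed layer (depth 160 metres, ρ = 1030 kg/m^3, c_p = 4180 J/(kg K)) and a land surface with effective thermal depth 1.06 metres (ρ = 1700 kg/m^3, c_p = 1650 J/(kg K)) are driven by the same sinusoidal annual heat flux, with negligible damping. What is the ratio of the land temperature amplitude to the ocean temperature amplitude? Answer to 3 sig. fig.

C_ocean = 1030 × 4180 × 160 = 6.89×10^8 J/(m²·K).
C_land = 1700 × 1650 × 1.06 = 2.97×10^6 J/(m²·K).
Undamped amplitude ∝ 1/C, so A_land/A_ocean = C_ocean/C_land = 232.

232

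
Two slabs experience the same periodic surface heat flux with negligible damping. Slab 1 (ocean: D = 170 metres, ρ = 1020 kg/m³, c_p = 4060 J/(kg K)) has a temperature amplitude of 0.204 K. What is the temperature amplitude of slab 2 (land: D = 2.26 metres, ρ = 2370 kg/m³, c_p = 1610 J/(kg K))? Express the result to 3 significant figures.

C_ocean = 7.04×10^8 J/(m²·K); C_land = 8.62×10^6 J/(m²·K).
A ∝ 1/C ⇒ A_land = A_ocean × C_ocean/C_land = 0.204 × 81.6 = 16.7 K.

16.7 K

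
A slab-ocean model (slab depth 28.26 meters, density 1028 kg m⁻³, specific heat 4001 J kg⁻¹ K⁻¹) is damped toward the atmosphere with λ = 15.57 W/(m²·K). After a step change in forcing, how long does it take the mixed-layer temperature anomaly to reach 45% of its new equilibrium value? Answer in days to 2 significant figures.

Areal heat capacity C = ρ c_p D = 1028 × 4001 × 28.26 = 1.16×10^8 J/(m²·K).
τ = C / λ = 1.16×10^8 / 15.57 = 7.47×10^6 s.
Fraction reached: 1 − e^(−t/τ) = 0.45 ⇒ t = −τ ln(1 − 0.45) = τ × 0.598.
t = 4.46×10^6 s = 51.7 days.

52 days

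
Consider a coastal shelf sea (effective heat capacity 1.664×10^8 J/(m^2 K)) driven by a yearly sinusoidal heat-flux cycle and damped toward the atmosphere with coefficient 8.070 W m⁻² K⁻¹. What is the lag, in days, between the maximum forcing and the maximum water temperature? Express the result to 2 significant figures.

77 days

Areal heat capacity C = 1.664×10^8 J/(m^2 K) (given).
ω = 2π / 3.15×10^7 s = 1.99×10^-7 s⁻¹.
Phase lag φ = arctan(Cω/λ) = arctan(33.2/8.070) = 1.33 rad.
Time lag = φ / ω = 1.33 / 1.99×10^-7 = 6.69×10^6 s = 77.4 days.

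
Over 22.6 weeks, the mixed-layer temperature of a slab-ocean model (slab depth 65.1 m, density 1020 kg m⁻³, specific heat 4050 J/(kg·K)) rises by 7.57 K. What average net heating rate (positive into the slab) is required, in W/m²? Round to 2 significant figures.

150

Areal heat capacity C = ρ c_p D = 1020 × 4050 × 65.1 = 2.69×10^8 J/(m²·K).
Required heat per unit area: Q = C ΔT = 2.69×10^8 × 7.57 = 2.04×10^9 J/m².
Flux F = Q / Δt = 2.04×10^9 / 1.37×10^7 s = 149 W/m².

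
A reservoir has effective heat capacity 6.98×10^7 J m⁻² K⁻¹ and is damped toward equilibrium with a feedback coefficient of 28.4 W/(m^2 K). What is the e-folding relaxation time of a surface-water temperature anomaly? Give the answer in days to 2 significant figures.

Areal heat capacity C = 6.98×10^7 J m⁻² K⁻¹ (given).
Relaxation time τ = C / λ = 6.98×10^7 / 28.4 = 2.46×10^6 s.
In days: 2.46×10^6 s / (86400 s/day) = 28.4 days.

28 days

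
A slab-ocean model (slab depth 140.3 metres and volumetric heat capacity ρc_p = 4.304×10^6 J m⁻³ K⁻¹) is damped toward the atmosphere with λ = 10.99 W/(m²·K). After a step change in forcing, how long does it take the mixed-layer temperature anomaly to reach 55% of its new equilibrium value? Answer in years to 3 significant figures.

1.39 years

Areal heat capacity C = ρc_p × D = 4.304×10^6 × 140.3 = 6.04×10^8 J/(m^2 K).
τ = C / λ = 6.04×10^8 / 10.99 = 5.49×10^7 s.
Fraction reached: 1 − e^(−t/τ) = 0.55 ⇒ t = −τ ln(1 − 0.55) = τ × 0.799.
t = 4.39×10^7 s = 1.39 years.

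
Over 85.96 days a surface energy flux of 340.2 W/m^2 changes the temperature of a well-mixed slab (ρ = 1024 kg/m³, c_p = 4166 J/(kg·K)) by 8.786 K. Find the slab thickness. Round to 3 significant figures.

67.4 m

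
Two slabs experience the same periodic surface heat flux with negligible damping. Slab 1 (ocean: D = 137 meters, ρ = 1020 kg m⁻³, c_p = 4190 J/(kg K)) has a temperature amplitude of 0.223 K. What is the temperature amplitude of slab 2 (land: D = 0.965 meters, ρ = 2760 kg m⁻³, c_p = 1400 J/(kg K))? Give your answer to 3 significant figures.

35.0 K

C_ocean = 5.86×10^8 J/(m²·K); C_land = 3.73×10^6 J/(m²·K).
A ∝ 1/C ⇒ A_land = A_ocean × C_ocean/C_land = 0.223 × 157 = 35.0 K.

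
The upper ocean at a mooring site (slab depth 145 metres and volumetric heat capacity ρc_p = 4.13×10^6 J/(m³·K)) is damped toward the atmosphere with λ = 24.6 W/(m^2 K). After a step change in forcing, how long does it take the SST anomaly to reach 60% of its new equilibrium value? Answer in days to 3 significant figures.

258 days

Areal heat capacity C = ρc_p × D = 4.13×10^6 × 145 = 5.99×10^8 J/(m²·K).
τ = C / λ = 5.99×10^8 / 24.6 = 2.43×10^7 s.
Fraction reached: 1 − e^(−t/τ) = 0.60 ⇒ t = −τ ln(1 − 0.60) = τ × 0.916.
t = 2.23×10^7 s = 258 days.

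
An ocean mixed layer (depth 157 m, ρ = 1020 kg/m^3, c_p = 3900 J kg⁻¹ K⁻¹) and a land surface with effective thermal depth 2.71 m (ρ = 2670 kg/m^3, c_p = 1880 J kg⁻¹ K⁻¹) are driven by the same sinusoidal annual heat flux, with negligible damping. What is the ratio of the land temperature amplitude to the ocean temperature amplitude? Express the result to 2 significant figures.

C_ocean = 1020 × 3900 × 157 = 6.25×10^8 J/(m²·K).
C_land = 2670 × 1880 × 2.71 = 1.36×10^7 J/(m²·K).
Undamped amplitude ∝ 1/C, so A_land/A_ocean = C_ocean/C_land = 45.9.

46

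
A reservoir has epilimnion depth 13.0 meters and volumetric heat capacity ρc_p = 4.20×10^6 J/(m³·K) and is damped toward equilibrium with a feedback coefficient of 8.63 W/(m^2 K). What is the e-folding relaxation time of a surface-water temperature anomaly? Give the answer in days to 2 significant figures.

73 days

Areal heat capacity C = ρc_p × D = 4.20×10^6 × 13.0 = 5.46×10^7 J/(m^2 K).
Relaxation time τ = C / λ = 5.46×10^7 / 8.63 = 6.33×10^6 s.
In days: 6.33×10^6 s / (86400 s/day) = 73.2 days.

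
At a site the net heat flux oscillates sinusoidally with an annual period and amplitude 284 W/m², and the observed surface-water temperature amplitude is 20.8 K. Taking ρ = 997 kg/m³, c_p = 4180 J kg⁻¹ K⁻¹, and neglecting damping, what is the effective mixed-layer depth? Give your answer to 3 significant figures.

16.4 m

ω = 2π / 3.15×10^7 s = 1.99×10^-7 s⁻¹.
Required C = F₀ / (A ω) = 284 / (20.8 × 1.99×10^-7) = 6.85×10^7 J/(m²·K).
D = C / (ρ c_p) = 6.85×10^7 / (997 × 4180) = 16.4 m.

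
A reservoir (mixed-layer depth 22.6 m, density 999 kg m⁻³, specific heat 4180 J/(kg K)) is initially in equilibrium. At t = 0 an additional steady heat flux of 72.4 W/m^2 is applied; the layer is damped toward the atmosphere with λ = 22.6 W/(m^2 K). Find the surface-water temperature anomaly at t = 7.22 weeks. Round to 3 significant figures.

Areal heat capacity C = ρ c_p D = 999 × 4180 × 22.6 = 9.44×10^7 J m⁻² K⁻¹.
τ = C / λ = 9.44×10^7 / 22.6 = 4.18×10^6 s.
Equilibrium anomaly ΔT_eq = F / λ = 72.4 / 22.6 = 3.20 K.
t = 7.22 weeks = 4.37×10^6 s, so t/τ = 1.05.
ΔT(t) = ΔT_eq (1 − e^(−t/τ)) = 3.20 × (1 − e^−1.05) = 2.08 K.

2.08 K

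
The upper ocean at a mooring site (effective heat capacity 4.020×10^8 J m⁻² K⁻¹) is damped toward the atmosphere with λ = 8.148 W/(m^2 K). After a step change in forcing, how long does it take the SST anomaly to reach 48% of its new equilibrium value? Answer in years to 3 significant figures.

Areal heat capacity C = 4.020×10^8 J m⁻² K⁻¹ (given).
τ = C / λ = 4.02×10^8 / 8.148 = 4.93×10^7 s.
Fraction reached: 1 − e^(−t/τ) = 0.48 ⇒ t = −τ ln(1 − 0.48) = τ × 0.654.
t = 3.23×10^7 s = 1.02 years.

1.02 years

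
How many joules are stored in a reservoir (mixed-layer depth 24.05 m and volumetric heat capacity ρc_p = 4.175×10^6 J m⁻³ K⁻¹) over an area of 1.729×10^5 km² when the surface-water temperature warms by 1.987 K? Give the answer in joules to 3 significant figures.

Areal heat capacity C = ρc_p × D = 4.175×10^6 × 24.05 = 1.00×10^8 J/(m^2 K).
Heat per unit area: q = C ΔT = 1.00×10^8 × 1.987 = 2.00×10^8 J/m².
Total heat: Q = q × A = 2.00×10^8 × (1.729×10^5 × 10⁶ m²) = 3.45×10^19 J.

3.45×10^19 J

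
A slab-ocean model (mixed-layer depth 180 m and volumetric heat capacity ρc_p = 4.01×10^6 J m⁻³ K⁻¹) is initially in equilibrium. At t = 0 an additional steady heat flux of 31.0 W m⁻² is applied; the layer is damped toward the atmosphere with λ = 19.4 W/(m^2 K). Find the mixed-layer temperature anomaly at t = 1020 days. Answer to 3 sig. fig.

Areal heat capacity C = ρc_p × D = 4.01×10^6 × 180 = 7.22×10^8 J m⁻² K⁻¹.
τ = C / λ = 7.22×10^8 / 19.4 = 3.72×10^7 s.
Equilibrium anomaly ΔT_eq = F / λ = 31.0 / 19.4 = 1.60 K.
t = 1020 days = 8.81×10^7 s, so t/τ = 2.37.
ΔT(t) = ΔT_eq (1 − e^(−t/τ)) = 1.60 × (1 − e^−2.37) = 1.45 K.

1.45 K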